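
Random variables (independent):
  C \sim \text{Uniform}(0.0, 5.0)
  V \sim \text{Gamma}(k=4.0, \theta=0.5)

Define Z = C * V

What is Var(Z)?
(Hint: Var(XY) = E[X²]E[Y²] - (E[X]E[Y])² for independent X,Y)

Var(XY) = E[X²]E[Y²] - (E[X]E[Y])²
E[C] = 2.5, Var(C) = 2.0833333
E[V] = 2, Var(V) = 1
E[C²] = 2.0833333 + 2.5² = 8.3333333
E[V²] = 1 + 2² = 5
Var(Z) = 8.3333333*5 - (2.5*2)²
= 41.666667 - 25 = 16.666667

16.666667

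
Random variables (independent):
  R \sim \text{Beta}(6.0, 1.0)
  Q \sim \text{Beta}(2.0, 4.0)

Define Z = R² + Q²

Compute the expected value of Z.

E[Z] = E[R²] + E[Q²]
E[R²] = Var(R) + E[R]² = 0.015306122 + 0.73469388 = 0.75
E[Q²] = Var(Q) + E[Q]² = 0.031746032 + 0.11111111 = 0.14285714
E[Z] = 0.75 + 0.14285714 = 0.89285714

0.89285714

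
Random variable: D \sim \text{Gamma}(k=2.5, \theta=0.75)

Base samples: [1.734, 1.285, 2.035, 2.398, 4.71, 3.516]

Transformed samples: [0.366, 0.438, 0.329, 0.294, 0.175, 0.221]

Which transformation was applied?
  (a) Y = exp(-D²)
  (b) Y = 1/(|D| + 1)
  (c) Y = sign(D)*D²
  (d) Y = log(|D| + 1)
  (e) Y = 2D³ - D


Checking option (b) Y = 1/(|D| + 1):
  D = 1.734 -> Y = 0.366 ✓
  D = 1.285 -> Y = 0.438 ✓
  D = 2.035 -> Y = 0.329 ✓
All samples match this transformation.

(b) 1/(|D| + 1)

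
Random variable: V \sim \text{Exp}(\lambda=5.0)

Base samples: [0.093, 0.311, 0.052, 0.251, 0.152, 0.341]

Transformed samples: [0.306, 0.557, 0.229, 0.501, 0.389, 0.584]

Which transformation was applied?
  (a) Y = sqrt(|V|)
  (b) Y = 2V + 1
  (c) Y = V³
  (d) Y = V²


Checking option (a) Y = sqrt(|V|):
  V = 0.093 -> Y = 0.306 ✓
  V = 0.311 -> Y = 0.557 ✓
  V = 0.052 -> Y = 0.229 ✓
All samples match this transformation.

(a) sqrt(|V|)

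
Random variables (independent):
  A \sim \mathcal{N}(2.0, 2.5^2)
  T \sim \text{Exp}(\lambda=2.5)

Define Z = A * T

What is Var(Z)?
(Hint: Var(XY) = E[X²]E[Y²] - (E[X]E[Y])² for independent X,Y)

Var(XY) = E[X²]E[Y²] - (E[X]E[Y])²
E[A] = 2, Var(A) = 6.25
E[T] = 0.4, Var(T) = 0.16
E[A²] = 6.25 + 2² = 10.25
E[T²] = 0.16 + 0.4² = 0.32
Var(Z) = 10.25*0.32 - (2*0.4)²
= 3.28 - 0.64 = 2.64

2.64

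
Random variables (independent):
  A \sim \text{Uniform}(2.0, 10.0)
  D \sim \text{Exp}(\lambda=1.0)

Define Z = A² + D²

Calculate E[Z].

E[Z] = E[A²] + E[D²]
E[A²] = Var(A) + E[A]² = 5.3333333 + 36 = 41.333333
E[D²] = Var(D) + E[D]² = 1 + 1 = 2
E[Z] = 41.333333 + 2 = 43.333333

43.333333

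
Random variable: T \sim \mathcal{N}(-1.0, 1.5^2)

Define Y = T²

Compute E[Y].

Using E[X²] = Var(X) + (E[X])²:
E[T] = -1
Var(T) = 1.5^2 = 2.25
E[T²] = 2.25 + (-1)² = 2.25 + 1 = 3.25

3.25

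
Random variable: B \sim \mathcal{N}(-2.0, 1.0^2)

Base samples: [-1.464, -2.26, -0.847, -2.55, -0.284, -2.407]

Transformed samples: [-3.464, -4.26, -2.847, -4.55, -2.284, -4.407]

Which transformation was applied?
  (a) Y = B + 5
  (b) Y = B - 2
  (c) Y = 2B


Checking option (b) Y = B - 2:
  B = -1.464 -> Y = -3.464 ✓
  B = -2.26 -> Y = -4.26 ✓
  B = -0.847 -> Y = -2.847 ✓
All samples match this transformation.

(b) B - 2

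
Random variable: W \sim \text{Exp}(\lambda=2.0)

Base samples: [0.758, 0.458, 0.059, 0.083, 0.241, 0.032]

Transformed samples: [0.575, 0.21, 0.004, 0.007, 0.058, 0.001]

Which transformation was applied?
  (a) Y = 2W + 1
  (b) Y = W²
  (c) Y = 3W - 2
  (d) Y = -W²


Checking option (b) Y = W²:
  W = 0.758 -> Y = 0.575 ✓
  W = 0.458 -> Y = 0.21 ✓
  W = 0.059 -> Y = 0.004 ✓
All samples match this transformation.

(b) W²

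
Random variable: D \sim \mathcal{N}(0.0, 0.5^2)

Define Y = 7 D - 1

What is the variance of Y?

For Y = aD + b: Var(Y) = a² * Var(D)
Var(D) = 0.5^2 = 0.25
Var(Y) = 7² * 0.25 = 49 * 0.25 = 12.25

12.25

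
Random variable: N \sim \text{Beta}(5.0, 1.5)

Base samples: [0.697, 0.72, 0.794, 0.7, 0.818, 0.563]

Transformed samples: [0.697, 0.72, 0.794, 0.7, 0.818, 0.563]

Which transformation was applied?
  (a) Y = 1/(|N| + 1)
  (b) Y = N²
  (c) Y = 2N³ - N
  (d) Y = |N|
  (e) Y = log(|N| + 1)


Checking option (d) Y = |N|:
  N = 0.697 -> Y = 0.697 ✓
  N = 0.72 -> Y = 0.72 ✓
  N = 0.794 -> Y = 0.794 ✓
All samples match this transformation.

(d) |N|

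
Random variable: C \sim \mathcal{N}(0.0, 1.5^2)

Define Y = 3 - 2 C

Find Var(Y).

For Y = aC + b: Var(Y) = a² * Var(C)
Var(C) = 1.5^2 = 2.25
Var(Y) = (-2)² * 2.25 = 4 * 2.25 = 9

9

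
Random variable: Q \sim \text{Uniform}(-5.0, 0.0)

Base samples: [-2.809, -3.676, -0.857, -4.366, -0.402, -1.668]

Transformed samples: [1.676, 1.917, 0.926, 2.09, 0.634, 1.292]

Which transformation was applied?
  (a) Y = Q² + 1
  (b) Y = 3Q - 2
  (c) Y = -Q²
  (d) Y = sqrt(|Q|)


Checking option (d) Y = sqrt(|Q|):
  Q = -2.809 -> Y = 1.676 ✓
  Q = -3.676 -> Y = 1.917 ✓
  Q = -0.857 -> Y = 0.926 ✓
All samples match this transformation.

(d) sqrt(|Q|)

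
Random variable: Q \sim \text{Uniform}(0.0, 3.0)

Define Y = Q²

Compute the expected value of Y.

E[Q²] = Var(Q) + (E[Q])² = 0.75 + 2.25 = 3

3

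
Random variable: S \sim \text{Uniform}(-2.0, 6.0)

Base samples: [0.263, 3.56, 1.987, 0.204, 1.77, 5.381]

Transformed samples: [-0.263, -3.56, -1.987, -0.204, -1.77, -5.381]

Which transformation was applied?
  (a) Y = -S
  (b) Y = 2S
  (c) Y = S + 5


Checking option (a) Y = -S:
  S = 0.263 -> Y = -0.263 ✓
  S = 3.56 -> Y = -3.56 ✓
  S = 1.987 -> Y = -1.987 ✓
All samples match this transformation.

(a) -S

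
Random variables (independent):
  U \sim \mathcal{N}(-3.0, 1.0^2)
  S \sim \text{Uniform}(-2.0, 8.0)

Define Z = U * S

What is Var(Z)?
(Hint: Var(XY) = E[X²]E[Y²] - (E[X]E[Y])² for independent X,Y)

Var(XY) = E[X²]E[Y²] - (E[X]E[Y])²
E[U] = -3, Var(U) = 1
E[S] = 3, Var(S) = 8.3333333
E[U²] = 1 + (-3)² = 10
E[S²] = 8.3333333 + 3² = 17.333333
Var(Z) = 10*17.333333 - (-3*3)²
= 173.33333 - 81 = 92.333333

92.333333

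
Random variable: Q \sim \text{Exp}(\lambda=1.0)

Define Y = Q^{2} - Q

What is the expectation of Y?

E[Y] = 1*E[Q²] - 1*E[Q]
E[Q] = 1
E[Q²] = Var(Q) + (E[Q])² = 1 + 1 = 2
E[Y] = 1*2 - 1*1 = 1

1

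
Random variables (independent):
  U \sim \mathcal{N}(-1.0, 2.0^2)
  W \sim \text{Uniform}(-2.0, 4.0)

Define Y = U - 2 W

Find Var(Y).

For independent RVs: Var(aX + bY) = a²Var(X) + b²Var(Y)
Var(U) = 4
Var(W) = 3
Var(Y) = 1²*4 + (-2)²*3
= 1*4 + 4*3 = 16

16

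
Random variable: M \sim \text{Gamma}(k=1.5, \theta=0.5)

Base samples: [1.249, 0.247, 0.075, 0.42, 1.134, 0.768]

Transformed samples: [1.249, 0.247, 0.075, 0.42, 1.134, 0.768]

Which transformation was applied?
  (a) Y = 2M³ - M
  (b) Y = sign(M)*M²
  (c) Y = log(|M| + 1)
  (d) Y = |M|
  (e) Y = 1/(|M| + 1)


Checking option (d) Y = |M|:
  M = 1.249 -> Y = 1.249 ✓
  M = 0.247 -> Y = 0.247 ✓
  M = 0.075 -> Y = 0.075 ✓
All samples match this transformation.

(d) |M|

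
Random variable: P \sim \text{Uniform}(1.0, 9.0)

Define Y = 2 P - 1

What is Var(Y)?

For Y = aP + b: Var(Y) = a² * Var(P)
Var(P) = (9 - 1)^2/12 = 5.3333333
Var(Y) = 2² * 5.3333333 = 4 * 5.3333333 = 21.333333

21.333333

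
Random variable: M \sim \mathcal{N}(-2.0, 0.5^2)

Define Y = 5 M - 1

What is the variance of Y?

For Y = aM + b: Var(Y) = a² * Var(M)
Var(M) = 0.5^2 = 0.25
Var(Y) = 5² * 0.25 = 25 * 0.25 = 6.25

6.25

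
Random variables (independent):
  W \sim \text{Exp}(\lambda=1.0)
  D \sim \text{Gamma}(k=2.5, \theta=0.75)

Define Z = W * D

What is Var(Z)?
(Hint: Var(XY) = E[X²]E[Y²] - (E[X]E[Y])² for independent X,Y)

Var(XY) = E[X²]E[Y²] - (E[X]E[Y])²
E[W] = 1, Var(W) = 1
E[D] = 1.875, Var(D) = 1.40625
E[W²] = 1 + 1² = 2
E[D²] = 1.40625 + 1.875² = 4.921875
Var(Z) = 2*4.921875 - (1*1.875)²
= 9.84375 - 3.515625 = 6.328125

6.328125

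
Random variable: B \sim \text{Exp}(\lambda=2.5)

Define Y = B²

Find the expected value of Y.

E[B²] = Var(B) + (E[B])² = 0.16 + 0.16 = 0.32

0.32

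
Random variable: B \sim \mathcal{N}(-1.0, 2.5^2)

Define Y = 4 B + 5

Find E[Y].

For Y = 4B + 5:
E[Y] = 4 * E[B] + 5
E[B] = -1.0 = -1
E[Y] = 4 * (-1) + 5 = 1

1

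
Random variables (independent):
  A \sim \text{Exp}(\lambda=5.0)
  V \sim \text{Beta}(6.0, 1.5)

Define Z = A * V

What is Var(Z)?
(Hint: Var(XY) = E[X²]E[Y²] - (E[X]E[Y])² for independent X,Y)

Var(XY) = E[X²]E[Y²] - (E[X]E[Y])²
E[A] = 0.2, Var(A) = 0.04
E[V] = 0.8, Var(V) = 0.018823529
E[A²] = 0.04 + 0.2² = 0.08
E[V²] = 0.018823529 + 0.8² = 0.65882353
Var(Z) = 0.08*0.65882353 - (0.2*0.8)²
= 0.052705882 - 0.0256 = 0.027105882

0.027105882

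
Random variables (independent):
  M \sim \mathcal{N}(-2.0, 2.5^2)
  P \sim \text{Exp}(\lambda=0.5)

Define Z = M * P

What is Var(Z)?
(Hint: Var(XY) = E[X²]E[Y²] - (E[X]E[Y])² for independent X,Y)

Var(XY) = E[X²]E[Y²] - (E[X]E[Y])²
E[M] = -2, Var(M) = 6.25
E[P] = 2, Var(P) = 4
E[M²] = 6.25 + (-2)² = 10.25
E[P²] = 4 + 2² = 8
Var(Z) = 10.25*8 - (-2*2)²
= 82 - 16 = 66

66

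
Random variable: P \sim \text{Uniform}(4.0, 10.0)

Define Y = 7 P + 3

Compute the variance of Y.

For Y = aP + b: Var(Y) = a² * Var(P)
Var(P) = (10 - 4)^2/12 = 3
Var(Y) = 7² * 3 = 49 * 3 = 147

147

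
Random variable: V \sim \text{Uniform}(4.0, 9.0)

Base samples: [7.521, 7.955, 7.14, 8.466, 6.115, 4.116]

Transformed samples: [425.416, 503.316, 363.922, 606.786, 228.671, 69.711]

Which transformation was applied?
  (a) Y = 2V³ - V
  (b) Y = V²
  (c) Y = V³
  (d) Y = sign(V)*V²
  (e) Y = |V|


Checking option (c) Y = V³:
  V = 7.521 -> Y = 425.416 ✓
  V = 7.955 -> Y = 503.316 ✓
  V = 7.14 -> Y = 363.922 ✓
All samples match this transformation.

(c) V³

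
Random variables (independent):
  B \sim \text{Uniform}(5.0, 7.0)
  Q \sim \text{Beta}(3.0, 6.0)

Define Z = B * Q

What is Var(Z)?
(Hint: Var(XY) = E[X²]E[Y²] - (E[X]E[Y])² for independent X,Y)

Var(XY) = E[X²]E[Y²] - (E[X]E[Y])²
E[B] = 6, Var(B) = 0.33333333
E[Q] = 0.33333333, Var(Q) = 0.022222222
E[B²] = 0.33333333 + 6² = 36.333333
E[Q²] = 0.022222222 + 0.33333333² = 0.13333333
Var(Z) = 36.333333*0.13333333 - (6*0.33333333)²
= 4.8444444 - 4 = 0.84444444

0.84444444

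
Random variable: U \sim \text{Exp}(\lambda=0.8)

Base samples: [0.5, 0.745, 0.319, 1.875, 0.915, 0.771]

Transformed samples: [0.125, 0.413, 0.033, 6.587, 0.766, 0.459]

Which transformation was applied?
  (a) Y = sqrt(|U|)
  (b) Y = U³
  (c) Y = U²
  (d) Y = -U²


Checking option (b) Y = U³:
  U = 0.5 -> Y = 0.125 ✓
  U = 0.745 -> Y = 0.413 ✓
  U = 0.319 -> Y = 0.033 ✓
All samples match this transformation.

(b) U³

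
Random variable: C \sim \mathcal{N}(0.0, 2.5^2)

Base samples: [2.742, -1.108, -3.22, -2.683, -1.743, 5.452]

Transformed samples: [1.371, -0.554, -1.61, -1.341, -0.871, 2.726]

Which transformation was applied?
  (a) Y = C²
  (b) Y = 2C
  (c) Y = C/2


Checking option (c) Y = C/2:
  C = 2.742 -> Y = 1.371 ✓
  C = -1.108 -> Y = -0.554 ✓
  C = -3.22 -> Y = -1.61 ✓
All samples match this transformation.

(c) C/2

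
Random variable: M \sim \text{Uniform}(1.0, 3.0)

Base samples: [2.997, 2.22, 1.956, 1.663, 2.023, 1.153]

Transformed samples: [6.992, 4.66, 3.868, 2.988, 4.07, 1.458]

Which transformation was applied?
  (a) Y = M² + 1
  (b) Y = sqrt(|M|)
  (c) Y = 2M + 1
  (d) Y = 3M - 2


Checking option (d) Y = 3M - 2:
  M = 2.997 -> Y = 6.992 ✓
  M = 2.22 -> Y = 4.66 ✓
  M = 1.956 -> Y = 3.868 ✓
All samples match this transformation.

(d) 3M - 2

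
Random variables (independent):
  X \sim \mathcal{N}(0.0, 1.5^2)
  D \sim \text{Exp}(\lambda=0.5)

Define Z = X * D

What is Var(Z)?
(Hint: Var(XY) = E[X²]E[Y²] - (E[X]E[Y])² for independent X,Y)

Var(XY) = E[X²]E[Y²] - (E[X]E[Y])²
E[X] = 0, Var(X) = 2.25
E[D] = 2, Var(D) = 4
E[X²] = 2.25 + 0² = 2.25
E[D²] = 4 + 2² = 8
Var(Z) = 2.25*8 - (0*2)²
= 18 - 0 = 18

18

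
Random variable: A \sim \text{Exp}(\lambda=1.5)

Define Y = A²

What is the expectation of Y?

E[A²] = Var(A) + (E[A])² = 0.44444444 + 0.44444444 = 0.88888889

0.88888889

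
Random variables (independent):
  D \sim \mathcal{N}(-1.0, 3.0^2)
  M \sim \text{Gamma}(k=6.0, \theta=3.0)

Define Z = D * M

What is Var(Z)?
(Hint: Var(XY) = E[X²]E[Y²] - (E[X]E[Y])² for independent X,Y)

Var(XY) = E[X²]E[Y²] - (E[X]E[Y])²
E[D] = -1, Var(D) = 9
E[M] = 18, Var(M) = 54
E[D²] = 9 + (-1)² = 10
E[M²] = 54 + 18² = 378
Var(Z) = 10*378 - (-1*18)²
= 3780 - 324 = 3456

3456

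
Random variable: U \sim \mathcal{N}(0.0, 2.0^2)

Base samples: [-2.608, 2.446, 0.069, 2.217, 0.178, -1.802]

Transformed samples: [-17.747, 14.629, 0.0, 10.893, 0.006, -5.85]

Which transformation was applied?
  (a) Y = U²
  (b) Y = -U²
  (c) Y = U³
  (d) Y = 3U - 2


Checking option (c) Y = U³:
  U = -2.608 -> Y = -17.747 ✓
  U = 2.446 -> Y = 14.629 ✓
  U = 0.069 -> Y = 0.0 ✓
All samples match this transformation.

(c) U³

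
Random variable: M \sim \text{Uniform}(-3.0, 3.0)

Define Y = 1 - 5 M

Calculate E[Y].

For Y = -5M + 1:
E[Y] = -5 * E[M] + 1
E[M] = (-3 + 3)/2 = 0
E[Y] = -5 * 0 + 1 = 1

1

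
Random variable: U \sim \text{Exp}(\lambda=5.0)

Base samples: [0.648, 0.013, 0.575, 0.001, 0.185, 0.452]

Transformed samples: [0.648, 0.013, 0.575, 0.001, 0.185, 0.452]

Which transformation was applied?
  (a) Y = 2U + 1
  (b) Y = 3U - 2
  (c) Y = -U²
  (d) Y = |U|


Checking option (d) Y = |U|:
  U = 0.648 -> Y = 0.648 ✓
  U = 0.013 -> Y = 0.013 ✓
  U = 0.575 -> Y = 0.575 ✓
All samples match this transformation.

(d) |U|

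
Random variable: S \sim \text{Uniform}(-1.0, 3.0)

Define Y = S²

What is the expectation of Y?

E[S²] = Var(S) + (E[S])² = 1.3333333 + 1 = 2.3333333

2.3333333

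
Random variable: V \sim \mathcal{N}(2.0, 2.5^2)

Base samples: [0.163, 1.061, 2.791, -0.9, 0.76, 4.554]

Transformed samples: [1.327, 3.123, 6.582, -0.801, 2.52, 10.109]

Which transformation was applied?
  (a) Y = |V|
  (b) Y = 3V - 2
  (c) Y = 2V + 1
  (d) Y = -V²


Checking option (c) Y = 2V + 1:
  V = 0.163 -> Y = 1.327 ✓
  V = 1.061 -> Y = 3.123 ✓
  V = 2.791 -> Y = 6.582 ✓
All samples match this transformation.

(c) 2V + 1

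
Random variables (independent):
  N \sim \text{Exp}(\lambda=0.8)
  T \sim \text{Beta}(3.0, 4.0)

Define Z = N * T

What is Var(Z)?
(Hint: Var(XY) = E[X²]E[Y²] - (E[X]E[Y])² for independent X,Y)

Var(XY) = E[X²]E[Y²] - (E[X]E[Y])²
E[N] = 1.25, Var(N) = 1.5625
E[T] = 0.42857143, Var(T) = 0.030612245
E[N²] = 1.5625 + 1.25² = 3.125
E[T²] = 0.030612245 + 0.42857143² = 0.21428571
Var(Z) = 3.125*0.21428571 - (1.25*0.42857143)²
= 0.66964286 - 0.2869898 = 0.38265306

0.38265306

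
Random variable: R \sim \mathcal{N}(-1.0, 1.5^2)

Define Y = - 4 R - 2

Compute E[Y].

For Y = -4R - 2:
E[Y] = -4 * E[R] - 2
E[R] = -1.0 = -1
E[Y] = -4 * (-1) - 2 = 2

2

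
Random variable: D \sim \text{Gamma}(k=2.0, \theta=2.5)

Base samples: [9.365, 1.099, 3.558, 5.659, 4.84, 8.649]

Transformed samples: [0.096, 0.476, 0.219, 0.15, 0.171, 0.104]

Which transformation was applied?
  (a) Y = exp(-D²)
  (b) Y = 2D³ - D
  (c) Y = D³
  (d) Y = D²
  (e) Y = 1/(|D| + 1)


Checking option (e) Y = 1/(|D| + 1):
  D = 9.365 -> Y = 0.096 ✓
  D = 1.099 -> Y = 0.476 ✓
  D = 3.558 -> Y = 0.219 ✓
All samples match this transformation.

(e) 1/(|D| + 1)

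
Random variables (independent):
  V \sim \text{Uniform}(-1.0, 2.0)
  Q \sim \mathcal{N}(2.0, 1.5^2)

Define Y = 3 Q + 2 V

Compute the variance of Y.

For independent RVs: Var(aX + bY) = a²Var(X) + b²Var(Y)
Var(V) = 0.75
Var(Q) = 2.25
Var(Y) = 2²*0.75 + 3²*2.25
= 4*0.75 + 9*2.25 = 23.25

23.25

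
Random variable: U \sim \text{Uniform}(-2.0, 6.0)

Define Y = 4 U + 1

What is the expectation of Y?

For Y = 4U + 1:
E[Y] = 4 * E[U] + 1
E[U] = (-2 + 6)/2 = 2
E[Y] = 4 * 2 + 1 = 9

9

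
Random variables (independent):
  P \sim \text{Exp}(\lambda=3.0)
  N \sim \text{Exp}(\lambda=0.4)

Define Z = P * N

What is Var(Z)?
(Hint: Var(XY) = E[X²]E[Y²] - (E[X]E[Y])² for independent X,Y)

Var(XY) = E[X²]E[Y²] - (E[X]E[Y])²
E[P] = 0.33333333, Var(P) = 0.11111111
E[N] = 2.5, Var(N) = 6.25
E[P²] = 0.11111111 + 0.33333333² = 0.22222222
E[N²] = 6.25 + 2.5² = 12.5
Var(Z) = 0.22222222*12.5 - (0.33333333*2.5)²
= 2.7777778 - 0.69444444 = 2.0833333

2.0833333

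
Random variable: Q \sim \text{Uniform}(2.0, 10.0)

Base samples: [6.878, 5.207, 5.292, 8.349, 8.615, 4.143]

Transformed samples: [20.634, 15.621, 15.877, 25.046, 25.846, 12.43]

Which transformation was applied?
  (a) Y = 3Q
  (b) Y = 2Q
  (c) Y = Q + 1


Checking option (a) Y = 3Q:
  Q = 6.878 -> Y = 20.634 ✓
  Q = 5.207 -> Y = 15.621 ✓
  Q = 5.292 -> Y = 15.877 ✓
All samples match this transformation.

(a) 3Q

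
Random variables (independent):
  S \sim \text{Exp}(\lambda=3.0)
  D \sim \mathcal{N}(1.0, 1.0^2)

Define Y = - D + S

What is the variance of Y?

For independent RVs: Var(aX + bY) = a²Var(X) + b²Var(Y)
Var(S) = 0.11111111
Var(D) = 1
Var(Y) = 1²*0.11111111 + (-1)²*1
= 1*0.11111111 + 1*1 = 1.1111111

1.1111111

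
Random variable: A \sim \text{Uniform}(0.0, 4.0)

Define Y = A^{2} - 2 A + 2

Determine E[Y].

E[Y] = 1*E[A²] - 2*E[A] + 2
E[A] = 2
E[A²] = Var(A) + (E[A])² = 1.3333333 + 4 = 5.3333333
E[Y] = 1*5.3333333 - 2*2 + 2 = 3.3333333

3.3333333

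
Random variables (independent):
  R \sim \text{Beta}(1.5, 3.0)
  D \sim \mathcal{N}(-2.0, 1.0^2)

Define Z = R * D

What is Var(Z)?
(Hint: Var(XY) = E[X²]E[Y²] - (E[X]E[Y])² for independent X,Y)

Var(XY) = E[X²]E[Y²] - (E[X]E[Y])²
E[R] = 0.33333333, Var(R) = 0.04040404
E[D] = -2, Var(D) = 1
E[R²] = 0.04040404 + 0.33333333² = 0.15151515
E[D²] = 1 + (-2)² = 5
Var(Z) = 0.15151515*5 - (0.33333333*(-2))²
= 0.75757576 - 0.44444444 = 0.31313131

0.31313131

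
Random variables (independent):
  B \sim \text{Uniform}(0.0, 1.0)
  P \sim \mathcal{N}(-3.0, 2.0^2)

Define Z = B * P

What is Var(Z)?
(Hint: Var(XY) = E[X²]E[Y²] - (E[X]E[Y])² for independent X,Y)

Var(XY) = E[X²]E[Y²] - (E[X]E[Y])²
E[B] = 0.5, Var(B) = 0.083333333
E[P] = -3, Var(P) = 4
E[B²] = 0.083333333 + 0.5² = 0.33333333
E[P²] = 4 + (-3)² = 13
Var(Z) = 0.33333333*13 - (0.5*(-3))²
= 4.3333333 - 2.25 = 2.0833333

2.0833333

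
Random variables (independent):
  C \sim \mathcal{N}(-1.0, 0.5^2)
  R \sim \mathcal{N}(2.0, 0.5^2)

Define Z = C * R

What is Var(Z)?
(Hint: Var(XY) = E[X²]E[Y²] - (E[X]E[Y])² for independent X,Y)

Var(XY) = E[X²]E[Y²] - (E[X]E[Y])²
E[C] = -1, Var(C) = 0.25
E[R] = 2, Var(R) = 0.25
E[C²] = 0.25 + (-1)² = 1.25
E[R²] = 0.25 + 2² = 4.25
Var(Z) = 1.25*4.25 - (-1*2)²
= 5.3125 - 4 = 1.3125

1.3125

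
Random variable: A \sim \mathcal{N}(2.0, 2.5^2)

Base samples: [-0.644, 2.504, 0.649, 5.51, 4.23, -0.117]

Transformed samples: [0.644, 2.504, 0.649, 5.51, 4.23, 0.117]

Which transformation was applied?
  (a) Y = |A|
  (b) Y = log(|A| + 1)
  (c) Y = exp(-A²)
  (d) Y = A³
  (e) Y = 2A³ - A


Checking option (a) Y = |A|:
  A = -0.644 -> Y = 0.644 ✓
  A = 2.504 -> Y = 2.504 ✓
  A = 0.649 -> Y = 0.649 ✓
All samples match this transformation.

(a) |A|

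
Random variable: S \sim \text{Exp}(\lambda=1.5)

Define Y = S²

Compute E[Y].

E[S²] = Var(S) + (E[S])² = 0.44444444 + 0.44444444 = 0.88888889

0.88888889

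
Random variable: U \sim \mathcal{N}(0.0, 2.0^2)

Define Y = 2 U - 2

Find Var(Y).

For Y = aU + b: Var(Y) = a² * Var(U)
Var(U) = 2.0^2 = 4
Var(Y) = 2² * 4 = 4 * 4 = 16

16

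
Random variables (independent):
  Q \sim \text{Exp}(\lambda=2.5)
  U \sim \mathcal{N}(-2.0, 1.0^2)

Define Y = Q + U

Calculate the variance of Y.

For independent RVs: Var(aX + bY) = a²Var(X) + b²Var(Y)
Var(Q) = 0.16
Var(U) = 1
Var(Y) = 1²*0.16 + 1²*1
= 1*0.16 + 1*1 = 1.16

1.16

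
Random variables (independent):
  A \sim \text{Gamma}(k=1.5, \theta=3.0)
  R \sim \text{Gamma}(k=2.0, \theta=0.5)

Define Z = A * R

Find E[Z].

For independent RVs: E[XY] = E[X]*E[Y]
E[A] = 4.5
E[R] = 1
E[Z] = 4.5 * 1 = 4.5

4.5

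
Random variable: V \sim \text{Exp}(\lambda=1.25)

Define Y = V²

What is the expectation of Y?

E[V²] = Var(V) + (E[V])² = 0.64 + 0.64 = 1.28

1.28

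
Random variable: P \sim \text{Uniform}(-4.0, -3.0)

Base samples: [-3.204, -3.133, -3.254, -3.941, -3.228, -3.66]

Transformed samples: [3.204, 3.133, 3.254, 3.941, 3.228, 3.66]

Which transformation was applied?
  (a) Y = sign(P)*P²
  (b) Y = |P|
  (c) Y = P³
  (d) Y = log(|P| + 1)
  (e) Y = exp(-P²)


Checking option (b) Y = |P|:
  P = -3.204 -> Y = 3.204 ✓
  P = -3.133 -> Y = 3.133 ✓
  P = -3.254 -> Y = 3.254 ✓
All samples match this transformation.

(b) |P|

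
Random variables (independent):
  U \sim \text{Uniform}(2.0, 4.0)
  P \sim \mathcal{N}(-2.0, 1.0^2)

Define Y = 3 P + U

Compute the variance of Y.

For independent RVs: Var(aX + bY) = a²Var(X) + b²Var(Y)
Var(U) = 0.33333333
Var(P) = 1
Var(Y) = 1²*0.33333333 + 3²*1
= 1*0.33333333 + 9*1 = 9.3333333

9.3333333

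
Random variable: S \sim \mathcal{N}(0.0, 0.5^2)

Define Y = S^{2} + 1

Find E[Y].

E[Y] = 1*E[S²] + 1
E[S] = 0
E[S²] = Var(S) + (E[S])² = 0.25 + 0 = 0.25
E[Y] = 1*0.25 + 1 = 1.25

1.25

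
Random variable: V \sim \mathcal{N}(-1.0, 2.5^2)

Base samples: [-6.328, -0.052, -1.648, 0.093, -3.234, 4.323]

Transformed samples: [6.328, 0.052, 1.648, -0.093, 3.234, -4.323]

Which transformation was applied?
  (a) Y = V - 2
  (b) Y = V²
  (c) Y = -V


Checking option (c) Y = -V:
  V = -6.328 -> Y = 6.328 ✓
  V = -0.052 -> Y = 0.052 ✓
  V = -1.648 -> Y = 1.648 ✓
All samples match this transformation.

(c) -V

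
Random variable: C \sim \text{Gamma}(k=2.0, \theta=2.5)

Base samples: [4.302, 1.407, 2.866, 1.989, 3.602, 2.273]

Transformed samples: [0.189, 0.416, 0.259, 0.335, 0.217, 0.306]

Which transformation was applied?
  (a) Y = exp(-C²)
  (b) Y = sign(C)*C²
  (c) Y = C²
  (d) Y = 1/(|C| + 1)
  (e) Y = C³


Checking option (d) Y = 1/(|C| + 1):
  C = 4.302 -> Y = 0.189 ✓
  C = 1.407 -> Y = 0.416 ✓
  C = 2.866 -> Y = 0.259 ✓
All samples match this transformation.

(d) 1/(|C| + 1)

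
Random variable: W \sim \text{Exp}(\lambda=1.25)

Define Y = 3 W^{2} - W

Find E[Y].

E[Y] = 3*E[W²] - 1*E[W]
E[W] = 0.8
E[W²] = Var(W) + (E[W])² = 0.64 + 0.64 = 1.28
E[Y] = 3*1.28 - 1*0.8 = 3.04

3.04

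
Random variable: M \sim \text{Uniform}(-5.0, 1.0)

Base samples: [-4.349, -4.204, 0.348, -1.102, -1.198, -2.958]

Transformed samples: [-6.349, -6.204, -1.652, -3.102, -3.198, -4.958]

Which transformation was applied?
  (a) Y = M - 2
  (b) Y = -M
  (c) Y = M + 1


Checking option (a) Y = M - 2:
  M = -4.349 -> Y = -6.349 ✓
  M = -4.204 -> Y = -6.204 ✓
  M = 0.348 -> Y = -1.652 ✓
All samples match this transformation.

(a) M - 2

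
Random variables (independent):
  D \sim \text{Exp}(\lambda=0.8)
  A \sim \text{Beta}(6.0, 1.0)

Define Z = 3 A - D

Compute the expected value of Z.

E[Z] = -1*E[D] + 3*E[A]
E[D] = 1.25
E[A] = 0.85714286
E[Z] = -1*1.25 + 3*0.85714286 = 1.3214286

1.3214286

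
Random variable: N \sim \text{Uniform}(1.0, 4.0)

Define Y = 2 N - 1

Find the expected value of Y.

For Y = 2N - 1:
E[Y] = 2 * E[N] - 1
E[N] = (1 + 4)/2 = 2.5
E[Y] = 2 * 2.5 - 1 = 4

4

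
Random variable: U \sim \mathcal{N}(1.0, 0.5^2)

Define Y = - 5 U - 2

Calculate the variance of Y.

For Y = aU + b: Var(Y) = a² * Var(U)
Var(U) = 0.5^2 = 0.25
Var(Y) = (-5)² * 0.25 = 25 * 0.25 = 6.25

6.25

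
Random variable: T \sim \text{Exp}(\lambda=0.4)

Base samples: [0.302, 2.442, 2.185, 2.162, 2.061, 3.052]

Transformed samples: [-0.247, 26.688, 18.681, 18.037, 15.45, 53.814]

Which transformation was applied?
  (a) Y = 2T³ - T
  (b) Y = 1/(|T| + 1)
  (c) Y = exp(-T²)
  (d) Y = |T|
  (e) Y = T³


Checking option (a) Y = 2T³ - T:
  T = 0.302 -> Y = -0.247 ✓
  T = 2.442 -> Y = 26.688 ✓
  T = 2.185 -> Y = 18.681 ✓
All samples match this transformation.

(a) 2T³ - T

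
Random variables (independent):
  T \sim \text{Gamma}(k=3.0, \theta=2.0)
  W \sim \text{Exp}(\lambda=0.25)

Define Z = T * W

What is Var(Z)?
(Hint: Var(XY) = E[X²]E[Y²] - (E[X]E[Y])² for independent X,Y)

Var(XY) = E[X²]E[Y²] - (E[X]E[Y])²
E[T] = 6, Var(T) = 12
E[W] = 4, Var(W) = 16
E[T²] = 12 + 6² = 48
E[W²] = 16 + 4² = 32
Var(Z) = 48*32 - (6*4)²
= 1536 - 576 = 960

960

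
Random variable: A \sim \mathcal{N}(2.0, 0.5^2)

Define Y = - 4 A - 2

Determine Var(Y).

For Y = aA + b: Var(Y) = a² * Var(A)
Var(A) = 0.5^2 = 0.25
Var(Y) = (-4)² * 0.25 = 16 * 0.25 = 4

4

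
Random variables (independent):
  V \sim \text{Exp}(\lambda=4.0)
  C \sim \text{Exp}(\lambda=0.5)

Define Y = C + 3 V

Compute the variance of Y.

For independent RVs: Var(aX + bY) = a²Var(X) + b²Var(Y)
Var(V) = 0.0625
Var(C) = 4
Var(Y) = 3²*0.0625 + 1²*4
= 9*0.0625 + 1*4 = 4.5625

4.5625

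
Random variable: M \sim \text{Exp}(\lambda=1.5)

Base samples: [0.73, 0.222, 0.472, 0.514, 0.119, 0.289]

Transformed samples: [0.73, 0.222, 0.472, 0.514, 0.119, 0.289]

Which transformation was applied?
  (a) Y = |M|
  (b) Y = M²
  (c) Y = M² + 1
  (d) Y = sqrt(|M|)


Checking option (a) Y = |M|:
  M = 0.73 -> Y = 0.73 ✓
  M = 0.222 -> Y = 0.222 ✓
  M = 0.472 -> Y = 0.472 ✓
All samples match this transformation.

(a) |M|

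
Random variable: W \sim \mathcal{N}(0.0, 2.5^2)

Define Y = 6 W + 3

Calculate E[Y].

For Y = 6W + 3:
E[Y] = 6 * E[W] + 3
E[W] = 0.0 = 0
E[Y] = 6 * 0 + 3 = 3

3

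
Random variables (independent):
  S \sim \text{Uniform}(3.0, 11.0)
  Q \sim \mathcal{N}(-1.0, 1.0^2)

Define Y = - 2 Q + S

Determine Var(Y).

For independent RVs: Var(aX + bY) = a²Var(X) + b²Var(Y)
Var(S) = 5.3333333
Var(Q) = 1
Var(Y) = 1²*5.3333333 + (-2)²*1
= 1*5.3333333 + 4*1 = 9.3333333

9.3333333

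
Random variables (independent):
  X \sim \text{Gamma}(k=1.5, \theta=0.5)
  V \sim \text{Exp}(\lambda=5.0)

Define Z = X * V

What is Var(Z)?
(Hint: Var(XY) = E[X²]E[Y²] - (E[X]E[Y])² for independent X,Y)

Var(XY) = E[X²]E[Y²] - (E[X]E[Y])²
E[X] = 0.75, Var(X) = 0.375
E[V] = 0.2, Var(V) = 0.04
E[X²] = 0.375 + 0.75² = 0.9375
E[V²] = 0.04 + 0.2² = 0.08
Var(Z) = 0.9375*0.08 - (0.75*0.2)²
= 0.075 - 0.0225 = 0.0525

0.0525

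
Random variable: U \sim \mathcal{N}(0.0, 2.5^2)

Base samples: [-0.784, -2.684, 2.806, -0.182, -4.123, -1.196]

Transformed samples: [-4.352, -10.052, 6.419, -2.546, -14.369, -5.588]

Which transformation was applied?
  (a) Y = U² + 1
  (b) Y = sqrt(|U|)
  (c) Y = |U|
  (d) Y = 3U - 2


Checking option (d) Y = 3U - 2:
  U = -0.784 -> Y = -4.352 ✓
  U = -2.684 -> Y = -10.052 ✓
  U = 2.806 -> Y = 6.419 ✓
All samples match this transformation.

(d) 3U - 2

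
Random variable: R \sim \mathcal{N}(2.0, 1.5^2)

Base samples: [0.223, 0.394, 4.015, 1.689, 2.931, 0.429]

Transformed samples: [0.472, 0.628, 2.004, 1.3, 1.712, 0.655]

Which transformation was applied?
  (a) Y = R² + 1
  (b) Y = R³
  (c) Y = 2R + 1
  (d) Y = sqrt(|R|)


Checking option (d) Y = sqrt(|R|):
  R = 0.223 -> Y = 0.472 ✓
  R = 0.394 -> Y = 0.628 ✓
  R = 4.015 -> Y = 2.004 ✓
All samples match this transformation.

(d) sqrt(|R|)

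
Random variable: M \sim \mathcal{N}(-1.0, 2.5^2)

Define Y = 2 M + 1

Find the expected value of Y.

For Y = 2M + 1:
E[Y] = 2 * E[M] + 1
E[M] = -1.0 = -1
E[Y] = 2 * (-1) + 1 = -1

-1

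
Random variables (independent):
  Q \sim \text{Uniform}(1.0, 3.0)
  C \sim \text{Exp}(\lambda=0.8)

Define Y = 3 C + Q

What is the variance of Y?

For independent RVs: Var(aX + bY) = a²Var(X) + b²Var(Y)
Var(Q) = 0.33333333
Var(C) = 1.5625
Var(Y) = 1²*0.33333333 + 3²*1.5625
= 1*0.33333333 + 9*1.5625 = 14.395833

14.395833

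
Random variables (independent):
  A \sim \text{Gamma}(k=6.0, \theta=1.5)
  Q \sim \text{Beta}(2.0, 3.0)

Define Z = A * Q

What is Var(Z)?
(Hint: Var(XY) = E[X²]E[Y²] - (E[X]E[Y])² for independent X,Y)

Var(XY) = E[X²]E[Y²] - (E[X]E[Y])²
E[A] = 9, Var(A) = 13.5
E[Q] = 0.4, Var(Q) = 0.04
E[A²] = 13.5 + 9² = 94.5
E[Q²] = 0.04 + 0.4² = 0.2
Var(Z) = 94.5*0.2 - (9*0.4)²
= 18.9 - 12.96 = 5.94

5.94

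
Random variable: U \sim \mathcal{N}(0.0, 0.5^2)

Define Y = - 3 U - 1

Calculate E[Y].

For Y = -3U - 1:
E[Y] = -3 * E[U] - 1
E[U] = 0.0 = 0
E[Y] = -3 * 0 - 1 = -1

-1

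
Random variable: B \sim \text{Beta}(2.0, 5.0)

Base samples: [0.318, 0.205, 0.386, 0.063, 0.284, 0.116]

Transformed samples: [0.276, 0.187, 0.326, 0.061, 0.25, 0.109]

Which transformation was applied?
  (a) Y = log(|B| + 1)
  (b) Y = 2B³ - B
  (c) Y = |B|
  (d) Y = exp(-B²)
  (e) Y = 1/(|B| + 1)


Checking option (a) Y = log(|B| + 1):
  B = 0.318 -> Y = 0.276 ✓
  B = 0.205 -> Y = 0.187 ✓
  B = 0.386 -> Y = 0.326 ✓
All samples match this transformation.

(a) log(|B| + 1)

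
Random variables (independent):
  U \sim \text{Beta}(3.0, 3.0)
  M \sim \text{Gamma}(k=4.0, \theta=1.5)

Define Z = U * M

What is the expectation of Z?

For independent RVs: E[XY] = E[X]*E[Y]
E[U] = 0.5
E[M] = 6
E[Z] = 0.5 * 6 = 3

3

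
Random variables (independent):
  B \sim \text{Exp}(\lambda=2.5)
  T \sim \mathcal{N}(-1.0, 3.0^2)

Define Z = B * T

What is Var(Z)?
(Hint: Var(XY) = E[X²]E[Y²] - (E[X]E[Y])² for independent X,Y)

Var(XY) = E[X²]E[Y²] - (E[X]E[Y])²
E[B] = 0.4, Var(B) = 0.16
E[T] = -1, Var(T) = 9
E[B²] = 0.16 + 0.4² = 0.32
E[T²] = 9 + (-1)² = 10
Var(Z) = 0.32*10 - (0.4*(-1))²
= 3.2 - 0.16 = 3.04

3.04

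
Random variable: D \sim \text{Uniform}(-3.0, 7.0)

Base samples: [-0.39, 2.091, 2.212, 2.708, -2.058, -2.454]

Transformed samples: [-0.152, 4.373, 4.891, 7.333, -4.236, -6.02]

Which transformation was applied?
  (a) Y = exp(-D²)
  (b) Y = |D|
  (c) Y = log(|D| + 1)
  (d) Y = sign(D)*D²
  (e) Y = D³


Checking option (d) Y = sign(D)*D²:
  D = -0.39 -> Y = -0.152 ✓
  D = 2.091 -> Y = 4.373 ✓
  D = 2.212 -> Y = 4.891 ✓
All samples match this transformation.

(d) sign(D)*D²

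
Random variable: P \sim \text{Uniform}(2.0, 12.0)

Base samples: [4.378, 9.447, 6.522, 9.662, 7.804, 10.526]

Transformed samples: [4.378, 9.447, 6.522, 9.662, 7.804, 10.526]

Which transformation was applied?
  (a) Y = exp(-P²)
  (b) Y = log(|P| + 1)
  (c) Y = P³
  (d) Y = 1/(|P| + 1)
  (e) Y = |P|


Checking option (e) Y = |P|:
  P = 4.378 -> Y = 4.378 ✓
  P = 9.447 -> Y = 9.447 ✓
  P = 6.522 -> Y = 6.522 ✓
All samples match this transformation.

(e) |P|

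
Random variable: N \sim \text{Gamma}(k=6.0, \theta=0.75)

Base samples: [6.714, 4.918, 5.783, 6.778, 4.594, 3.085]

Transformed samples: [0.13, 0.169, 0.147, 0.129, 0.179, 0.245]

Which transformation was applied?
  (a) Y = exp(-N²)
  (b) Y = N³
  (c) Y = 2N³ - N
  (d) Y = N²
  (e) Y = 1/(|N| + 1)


Checking option (e) Y = 1/(|N| + 1):
  N = 6.714 -> Y = 0.13 ✓
  N = 4.918 -> Y = 0.169 ✓
  N = 5.783 -> Y = 0.147 ✓
All samples match this transformation.

(e) 1/(|N| + 1)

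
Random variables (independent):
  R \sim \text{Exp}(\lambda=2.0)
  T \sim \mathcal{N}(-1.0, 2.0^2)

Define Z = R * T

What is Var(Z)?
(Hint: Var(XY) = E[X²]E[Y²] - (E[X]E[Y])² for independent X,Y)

Var(XY) = E[X²]E[Y²] - (E[X]E[Y])²
E[R] = 0.5, Var(R) = 0.25
E[T] = -1, Var(T) = 4
E[R²] = 0.25 + 0.5² = 0.5
E[T²] = 4 + (-1)² = 5
Var(Z) = 0.5*5 - (0.5*(-1))²
= 2.5 - 0.25 = 2.25

2.25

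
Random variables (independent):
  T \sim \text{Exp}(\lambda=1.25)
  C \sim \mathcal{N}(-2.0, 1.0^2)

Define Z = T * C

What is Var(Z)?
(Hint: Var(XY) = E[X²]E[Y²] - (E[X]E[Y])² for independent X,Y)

Var(XY) = E[X²]E[Y²] - (E[X]E[Y])²
E[T] = 0.8, Var(T) = 0.64
E[C] = -2, Var(C) = 1
E[T²] = 0.64 + 0.8² = 1.28
E[C²] = 1 + (-2)² = 5
Var(Z) = 1.28*5 - (0.8*(-2))²
= 6.4 - 2.56 = 3.84

3.84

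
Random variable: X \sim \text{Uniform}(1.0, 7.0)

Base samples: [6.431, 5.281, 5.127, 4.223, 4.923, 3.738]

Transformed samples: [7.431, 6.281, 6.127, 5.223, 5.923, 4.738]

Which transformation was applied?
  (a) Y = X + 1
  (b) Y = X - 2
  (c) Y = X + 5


Checking option (a) Y = X + 1:
  X = 6.431 -> Y = 7.431 ✓
  X = 5.281 -> Y = 6.281 ✓
  X = 5.127 -> Y = 6.127 ✓
All samples match this transformation.

(a) X + 1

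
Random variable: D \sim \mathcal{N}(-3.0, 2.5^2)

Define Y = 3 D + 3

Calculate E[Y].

For Y = 3D + 3:
E[Y] = 3 * E[D] + 3
E[D] = -3.0 = -3
E[Y] = 3 * (-3) + 3 = -6

-6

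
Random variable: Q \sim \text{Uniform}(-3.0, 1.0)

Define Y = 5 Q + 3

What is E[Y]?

For Y = 5Q + 3:
E[Y] = 5 * E[Q] + 3
E[Q] = (-3 + 1)/2 = -1
E[Y] = 5 * (-1) + 3 = -2

-2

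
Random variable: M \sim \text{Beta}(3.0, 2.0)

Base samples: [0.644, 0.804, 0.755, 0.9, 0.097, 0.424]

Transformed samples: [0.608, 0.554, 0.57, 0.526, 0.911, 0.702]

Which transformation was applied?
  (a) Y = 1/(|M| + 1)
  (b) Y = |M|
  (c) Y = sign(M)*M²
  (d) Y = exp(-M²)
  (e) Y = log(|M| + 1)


Checking option (a) Y = 1/(|M| + 1):
  M = 0.644 -> Y = 0.608 ✓
  M = 0.804 -> Y = 0.554 ✓
  M = 0.755 -> Y = 0.57 ✓
All samples match this transformation.

(a) 1/(|M| + 1)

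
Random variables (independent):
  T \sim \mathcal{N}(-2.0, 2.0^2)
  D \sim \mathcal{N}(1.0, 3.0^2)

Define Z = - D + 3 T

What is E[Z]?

E[Z] = 3*E[T] - 1*E[D]
E[T] = -2
E[D] = 1
E[Z] = 3*(-2) - 1*1 = -7

-7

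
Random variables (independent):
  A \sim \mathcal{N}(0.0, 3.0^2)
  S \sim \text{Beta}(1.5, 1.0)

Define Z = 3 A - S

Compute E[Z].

E[Z] = 3*E[A] - 1*E[S]
E[A] = 0
E[S] = 0.6
E[Z] = 3*0 - 1*0.6 = -0.6

-0.6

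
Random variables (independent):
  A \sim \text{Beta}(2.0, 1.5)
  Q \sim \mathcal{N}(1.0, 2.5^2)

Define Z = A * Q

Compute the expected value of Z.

For independent RVs: E[XY] = E[X]*E[Y]
E[A] = 0.57142857
E[Q] = 1
E[Z] = 0.57142857 * 1 = 0.57142857

0.57142857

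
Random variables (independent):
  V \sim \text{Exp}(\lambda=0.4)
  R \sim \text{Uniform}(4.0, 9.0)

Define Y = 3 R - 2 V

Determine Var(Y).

For independent RVs: Var(aX + bY) = a²Var(X) + b²Var(Y)
Var(V) = 6.25
Var(R) = 2.0833333
Var(Y) = (-2)²*6.25 + 3²*2.0833333
= 4*6.25 + 9*2.0833333 = 43.75

43.75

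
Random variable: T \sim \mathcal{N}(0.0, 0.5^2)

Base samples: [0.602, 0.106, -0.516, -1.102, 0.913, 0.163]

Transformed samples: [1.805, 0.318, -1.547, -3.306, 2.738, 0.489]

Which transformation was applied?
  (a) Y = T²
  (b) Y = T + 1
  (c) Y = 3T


Checking option (c) Y = 3T:
  T = 0.602 -> Y = 1.805 ✓
  T = 0.106 -> Y = 0.318 ✓
  T = -0.516 -> Y = -1.547 ✓
All samples match this transformation.

(c) 3T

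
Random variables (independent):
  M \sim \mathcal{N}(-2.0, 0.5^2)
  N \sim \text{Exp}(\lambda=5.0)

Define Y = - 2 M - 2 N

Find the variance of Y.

For independent RVs: Var(aX + bY) = a²Var(X) + b²Var(Y)
Var(M) = 0.25
Var(N) = 0.04
Var(Y) = (-2)²*0.25 + (-2)²*0.04
= 4*0.25 + 4*0.04 = 1.16

1.16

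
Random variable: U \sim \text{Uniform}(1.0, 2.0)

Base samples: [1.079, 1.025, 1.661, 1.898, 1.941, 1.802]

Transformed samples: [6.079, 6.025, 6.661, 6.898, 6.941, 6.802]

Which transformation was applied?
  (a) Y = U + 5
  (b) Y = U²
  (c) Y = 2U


Checking option (a) Y = U + 5:
  U = 1.079 -> Y = 6.079 ✓
  U = 1.025 -> Y = 6.025 ✓
  U = 1.661 -> Y = 6.661 ✓
All samples match this transformation.

(a) U + 5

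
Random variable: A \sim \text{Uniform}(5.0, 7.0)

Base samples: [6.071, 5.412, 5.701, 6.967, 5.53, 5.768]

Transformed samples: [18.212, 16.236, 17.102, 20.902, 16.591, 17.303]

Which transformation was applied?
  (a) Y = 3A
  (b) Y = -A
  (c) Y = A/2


Checking option (a) Y = 3A:
  A = 6.071 -> Y = 18.212 ✓
  A = 5.412 -> Y = 16.236 ✓
  A = 5.701 -> Y = 17.102 ✓
All samples match this transformation.

(a) 3A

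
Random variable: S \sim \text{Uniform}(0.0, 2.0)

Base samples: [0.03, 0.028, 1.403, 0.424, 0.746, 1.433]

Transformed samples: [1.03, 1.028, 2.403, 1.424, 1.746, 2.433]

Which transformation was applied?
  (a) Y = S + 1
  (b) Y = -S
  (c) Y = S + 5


Checking option (a) Y = S + 1:
  S = 0.03 -> Y = 1.03 ✓
  S = 0.028 -> Y = 1.028 ✓
  S = 1.403 -> Y = 2.403 ✓
All samples match this transformation.

(a) S + 1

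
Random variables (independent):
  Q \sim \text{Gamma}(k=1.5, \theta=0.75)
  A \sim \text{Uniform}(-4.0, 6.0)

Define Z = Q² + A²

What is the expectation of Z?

E[Z] = E[Q²] + E[A²]
E[Q²] = Var(Q) + E[Q]² = 0.84375 + 1.265625 = 2.109375
E[A²] = Var(A) + E[A]² = 8.3333333 + 1 = 9.3333333
E[Z] = 2.109375 + 9.3333333 = 11.442708

11.442708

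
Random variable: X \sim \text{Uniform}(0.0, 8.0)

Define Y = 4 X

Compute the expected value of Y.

For Y = 4X:
E[Y] = 4 * E[X]
E[X] = (0 + 8)/2 = 4
E[Y] = 4 * 4 = 16

16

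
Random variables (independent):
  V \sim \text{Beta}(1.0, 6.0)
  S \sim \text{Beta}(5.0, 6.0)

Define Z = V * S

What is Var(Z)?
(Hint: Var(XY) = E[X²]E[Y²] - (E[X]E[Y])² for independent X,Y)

Var(XY) = E[X²]E[Y²] - (E[X]E[Y])²
E[V] = 0.14285714, Var(V) = 0.015306122
E[S] = 0.45454545, Var(S) = 0.020661157
E[V²] = 0.015306122 + 0.14285714² = 0.035714286
E[S²] = 0.020661157 + 0.45454545² = 0.22727273
Var(Z) = 0.035714286*0.22727273 - (0.14285714*0.45454545)²
= 0.0081168831 - 0.0042165627 = 0.0039003205

0.0039003205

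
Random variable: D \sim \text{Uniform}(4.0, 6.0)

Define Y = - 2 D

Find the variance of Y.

For Y = aD + b: Var(Y) = a² * Var(D)
Var(D) = (6 - 4)^2/12 = 0.33333333
Var(Y) = (-2)² * 0.33333333 = 4 * 0.33333333 = 1.3333333

1.3333333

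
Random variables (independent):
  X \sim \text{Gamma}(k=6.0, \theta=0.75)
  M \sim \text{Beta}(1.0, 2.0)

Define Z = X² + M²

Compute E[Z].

E[Z] = E[X²] + E[M²]
E[X²] = Var(X) + E[X]² = 3.375 + 20.25 = 23.625
E[M²] = Var(M) + E[M]² = 0.055555556 + 0.11111111 = 0.16666667
E[Z] = 23.625 + 0.16666667 = 23.791667

23.791667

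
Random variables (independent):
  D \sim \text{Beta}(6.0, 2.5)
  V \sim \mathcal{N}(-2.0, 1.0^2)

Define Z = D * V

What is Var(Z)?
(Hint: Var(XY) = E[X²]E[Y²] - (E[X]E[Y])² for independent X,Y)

Var(XY) = E[X²]E[Y²] - (E[X]E[Y])²
E[D] = 0.70588235, Var(D) = 0.021853943
E[V] = -2, Var(V) = 1
E[D²] = 0.021853943 + 0.70588235² = 0.52012384
E[V²] = 1 + (-2)² = 5
Var(Z) = 0.52012384*5 - (0.70588235*(-2))²
= 2.6006192 - 1.9930796 = 0.60753961

0.60753961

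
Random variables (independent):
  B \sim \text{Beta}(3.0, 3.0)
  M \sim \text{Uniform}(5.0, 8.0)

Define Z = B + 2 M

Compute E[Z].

E[Z] = 1*E[B] + 2*E[M]
E[B] = 0.5
E[M] = 6.5
E[Z] = 1*0.5 + 2*6.5 = 13.5

13.5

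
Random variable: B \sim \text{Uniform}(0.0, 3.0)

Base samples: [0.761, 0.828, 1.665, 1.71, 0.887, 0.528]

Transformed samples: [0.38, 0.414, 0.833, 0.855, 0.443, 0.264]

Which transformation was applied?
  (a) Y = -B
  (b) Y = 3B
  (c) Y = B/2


Checking option (c) Y = B/2:
  B = 0.761 -> Y = 0.38 ✓
  B = 0.828 -> Y = 0.414 ✓
  B = 1.665 -> Y = 0.833 ✓
All samples match this transformation.

(c) B/2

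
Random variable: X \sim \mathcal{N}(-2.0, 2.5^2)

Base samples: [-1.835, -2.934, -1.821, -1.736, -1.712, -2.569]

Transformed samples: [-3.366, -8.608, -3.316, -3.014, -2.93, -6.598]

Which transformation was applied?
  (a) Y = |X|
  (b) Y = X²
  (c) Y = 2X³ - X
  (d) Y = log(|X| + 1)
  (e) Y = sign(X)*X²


Checking option (e) Y = sign(X)*X²:
  X = -1.835 -> Y = -3.366 ✓
  X = -2.934 -> Y = -8.608 ✓
  X = -1.821 -> Y = -3.316 ✓
All samples match this transformation.

(e) sign(X)*X²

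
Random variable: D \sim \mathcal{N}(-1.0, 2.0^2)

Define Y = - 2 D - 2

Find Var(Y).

For Y = aD + b: Var(Y) = a² * Var(D)
Var(D) = 2.0^2 = 4
Var(Y) = (-2)² * 4 = 4 * 4 = 16

16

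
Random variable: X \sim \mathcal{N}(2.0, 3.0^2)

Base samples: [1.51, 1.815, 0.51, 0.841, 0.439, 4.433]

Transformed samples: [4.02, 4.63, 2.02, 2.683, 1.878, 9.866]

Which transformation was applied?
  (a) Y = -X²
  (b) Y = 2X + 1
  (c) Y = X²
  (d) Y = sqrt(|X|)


Checking option (b) Y = 2X + 1:
  X = 1.51 -> Y = 4.02 ✓
  X = 1.815 -> Y = 4.63 ✓
  X = 0.51 -> Y = 2.02 ✓
All samples match this transformation.

(b) 2X + 1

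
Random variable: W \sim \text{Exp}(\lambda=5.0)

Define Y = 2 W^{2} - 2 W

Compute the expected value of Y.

E[Y] = 2*E[W²] - 2*E[W]
E[W] = 0.2
E[W²] = Var(W) + (E[W])² = 0.04 + 0.04 = 0.08
E[Y] = 2*0.08 - 2*0.2 = -0.24

-0.24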